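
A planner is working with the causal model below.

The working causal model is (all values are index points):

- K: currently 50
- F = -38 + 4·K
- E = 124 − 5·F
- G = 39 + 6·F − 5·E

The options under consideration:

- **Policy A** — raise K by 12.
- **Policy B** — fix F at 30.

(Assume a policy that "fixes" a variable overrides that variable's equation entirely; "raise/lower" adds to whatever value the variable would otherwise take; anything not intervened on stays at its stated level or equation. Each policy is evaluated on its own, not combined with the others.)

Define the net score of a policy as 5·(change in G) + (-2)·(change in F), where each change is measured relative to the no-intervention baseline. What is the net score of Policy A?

7344

Baseline:
  K = 50
  F = -38 + 4·50 = 162
  E = 124 − 5·162 = -686
  G = 39 + 6·162 − 5·(-686) = 4441
Policy A (K + 12):
  K = 50 + 12 = 62
  F = -38 + 4·62 = 210
  E = 124 − 5·210 = -926
  G = 39 + 6·210 − 5·(-926) = 5929
ΔG = 5929 − 4441 = 1488; ΔF = 210 − 162 = 48
Score = 5·1488 + (-2)·48 = 7344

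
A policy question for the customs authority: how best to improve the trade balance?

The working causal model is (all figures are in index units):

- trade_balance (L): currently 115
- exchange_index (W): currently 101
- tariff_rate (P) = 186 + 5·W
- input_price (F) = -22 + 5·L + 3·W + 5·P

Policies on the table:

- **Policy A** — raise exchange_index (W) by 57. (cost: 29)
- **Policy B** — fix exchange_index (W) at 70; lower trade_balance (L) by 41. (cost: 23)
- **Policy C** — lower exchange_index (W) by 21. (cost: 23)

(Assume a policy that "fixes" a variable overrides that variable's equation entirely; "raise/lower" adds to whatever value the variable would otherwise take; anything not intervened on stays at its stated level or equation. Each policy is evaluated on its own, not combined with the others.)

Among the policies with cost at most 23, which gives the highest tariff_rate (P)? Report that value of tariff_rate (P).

Policy B (W := 70, L − 41):
  W = 70
  P = 186 + 5·70 = 536
Policy C (W − 21):
  W = 101 − 21 = 80
  P = 186 + 5·80 = 586
Comparing — Policy B: P=536, Policy C: P=586. Highest is 586 (Policy C).

586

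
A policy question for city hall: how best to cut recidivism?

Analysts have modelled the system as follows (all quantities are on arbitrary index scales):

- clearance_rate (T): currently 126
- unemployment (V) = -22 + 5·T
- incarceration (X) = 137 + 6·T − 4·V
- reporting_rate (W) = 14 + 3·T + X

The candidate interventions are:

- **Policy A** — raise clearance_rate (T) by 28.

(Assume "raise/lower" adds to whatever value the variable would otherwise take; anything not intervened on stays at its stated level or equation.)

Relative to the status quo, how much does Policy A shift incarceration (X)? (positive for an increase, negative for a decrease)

Baseline:
  T = 126
  V = -22 + 5·126 = 608
  X = 137 + 6·126 − 4·608 = -1539
Policy A (T + 28):
  T = 126 + 28 = 154
  V = -22 + 5·154 = 748
  X = 137 + 6·154 − 4·748 = -1931
Change in X: -1931 − (-1539) = -392

-392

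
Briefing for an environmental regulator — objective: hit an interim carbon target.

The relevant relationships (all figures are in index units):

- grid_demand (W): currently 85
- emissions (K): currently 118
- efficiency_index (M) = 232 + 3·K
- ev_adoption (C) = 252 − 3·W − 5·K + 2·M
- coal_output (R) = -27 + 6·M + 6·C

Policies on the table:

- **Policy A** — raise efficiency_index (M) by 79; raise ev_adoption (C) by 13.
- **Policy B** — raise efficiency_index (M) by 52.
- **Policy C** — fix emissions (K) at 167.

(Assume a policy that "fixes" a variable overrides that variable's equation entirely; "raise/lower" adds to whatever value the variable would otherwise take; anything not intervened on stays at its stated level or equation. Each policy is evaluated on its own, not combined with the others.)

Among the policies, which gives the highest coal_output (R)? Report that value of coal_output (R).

Policy A (M + 79, C + 13):
  W = 85
  K = 118
  M = 232 + 3·118 (+79 from intervention) = 665
  C = 252 − 3·85 − 5·118 + 2·665 (+13 from intervention) = 750
  R = -27 + 6·665 + 6·750 = 8463
Policy B (M + 52):
  W = 85
  K = 118
  M = 232 + 3·118 (+52 from intervention) = 638
  C = 252 − 3·85 − 5·118 + 2·638 = 683
  R = -27 + 6·638 + 6·683 = 7899
Policy C (K := 167):
  W = 85
  K = 167
  M = 232 + 3·167 = 733
  C = 252 − 3·85 − 5·167 + 2·733 = 628
  R = -27 + 6·733 + 6·628 = 8139
Comparing — Policy A: R=8463, Policy B: R=7899, Policy C: R=8139. Highest is 8463 (Policy A).

8463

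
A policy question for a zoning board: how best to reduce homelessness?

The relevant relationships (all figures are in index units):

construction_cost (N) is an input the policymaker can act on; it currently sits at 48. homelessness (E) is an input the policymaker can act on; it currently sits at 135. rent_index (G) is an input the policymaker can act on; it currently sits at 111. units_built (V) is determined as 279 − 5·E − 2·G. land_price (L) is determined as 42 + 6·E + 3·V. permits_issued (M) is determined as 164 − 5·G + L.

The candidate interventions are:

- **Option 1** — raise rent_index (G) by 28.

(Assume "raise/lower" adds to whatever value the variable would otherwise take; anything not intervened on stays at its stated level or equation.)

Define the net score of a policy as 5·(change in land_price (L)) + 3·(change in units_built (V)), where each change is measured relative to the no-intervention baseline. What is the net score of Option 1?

-1008

Baseline:
  E = 135
  G = 111
  V = 279 − 5·135 − 2·111 = -618
  L = 42 + 6·135 + 3·(-618) = -1002
Option 1 (G + 28):
  E = 135
  G = 111 + 28 = 139
  V = 279 − 5·135 − 2·139 = -674
  L = 42 + 6·135 + 3·(-674) = -1170
ΔL = -1170 − (-1002) = -168; ΔV = -674 − (-618) = -56
Score = 5·(-168) + 3·(-56) = -1008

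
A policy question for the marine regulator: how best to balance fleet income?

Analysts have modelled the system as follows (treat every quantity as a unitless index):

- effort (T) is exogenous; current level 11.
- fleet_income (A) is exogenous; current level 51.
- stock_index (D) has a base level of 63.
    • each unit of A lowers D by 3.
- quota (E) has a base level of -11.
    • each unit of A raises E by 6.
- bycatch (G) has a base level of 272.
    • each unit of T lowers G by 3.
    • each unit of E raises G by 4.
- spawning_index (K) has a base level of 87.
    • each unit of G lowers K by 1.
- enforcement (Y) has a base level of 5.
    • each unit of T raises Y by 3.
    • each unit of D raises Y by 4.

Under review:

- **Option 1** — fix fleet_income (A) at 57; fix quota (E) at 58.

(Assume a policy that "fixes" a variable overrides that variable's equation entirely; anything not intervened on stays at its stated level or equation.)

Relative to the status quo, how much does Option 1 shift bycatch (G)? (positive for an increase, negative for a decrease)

Baseline:
  T = 11
  A = 51
  E = -11 + 6·51 = 295
  G = 272 − 3·11 + 4·295 = 1419
Option 1 (A := 57, E := 58):
  T = 11
  A = 57
  E = 58
  G = 272 − 3·11 + 4·58 = 471
Change in G: 471 − 1419 = -948

-948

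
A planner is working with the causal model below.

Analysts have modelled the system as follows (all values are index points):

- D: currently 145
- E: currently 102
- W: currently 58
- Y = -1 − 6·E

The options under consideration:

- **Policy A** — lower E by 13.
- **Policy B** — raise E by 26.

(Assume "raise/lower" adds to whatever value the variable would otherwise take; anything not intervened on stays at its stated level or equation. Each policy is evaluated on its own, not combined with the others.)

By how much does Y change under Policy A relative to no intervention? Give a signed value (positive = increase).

78

Baseline:
  E = 102
  Y = -1 − 6·102 = -613
Policy A (E − 13):
  E = 102 − 13 = 89
  Y = -1 − 6·89 = -535
Change in Y: -535 − (-613) = 78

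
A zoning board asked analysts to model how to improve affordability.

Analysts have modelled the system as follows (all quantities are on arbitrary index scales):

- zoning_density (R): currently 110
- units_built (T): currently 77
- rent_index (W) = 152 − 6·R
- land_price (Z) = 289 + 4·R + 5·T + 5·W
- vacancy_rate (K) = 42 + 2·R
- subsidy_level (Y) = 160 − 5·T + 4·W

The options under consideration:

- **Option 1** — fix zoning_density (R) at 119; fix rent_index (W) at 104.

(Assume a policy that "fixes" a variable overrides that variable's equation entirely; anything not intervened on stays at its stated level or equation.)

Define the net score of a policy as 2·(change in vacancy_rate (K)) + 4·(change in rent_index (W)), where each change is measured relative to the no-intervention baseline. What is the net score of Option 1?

Baseline:
  R = 110
  W = 152 − 6·110 = -508
  K = 42 + 2·110 = 262
Option 1 (R := 119, W := 104):
  R = 119
  W = 104
  K = 42 + 2·119 = 280
ΔK = 280 − 262 = 18; ΔW = 104 − (-508) = 612
Score = 2·18 + 4·612 = 2484

2484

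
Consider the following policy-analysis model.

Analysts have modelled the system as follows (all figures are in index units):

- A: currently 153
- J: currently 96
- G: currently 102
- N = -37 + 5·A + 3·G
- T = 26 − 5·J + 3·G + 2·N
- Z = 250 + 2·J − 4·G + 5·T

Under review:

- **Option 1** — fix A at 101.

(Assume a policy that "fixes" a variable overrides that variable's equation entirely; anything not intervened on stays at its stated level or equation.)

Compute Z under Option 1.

Option 1 (A := 101):
  A = 101
  J = 96
  G = 102
  N = -37 + 5·101 + 3·102 = 774
  T = 26 − 5·96 + 3·102 + 2·774 = 1400
  Z = 250 + 2·96 − 4·102 + 5·1400 = 7034

7034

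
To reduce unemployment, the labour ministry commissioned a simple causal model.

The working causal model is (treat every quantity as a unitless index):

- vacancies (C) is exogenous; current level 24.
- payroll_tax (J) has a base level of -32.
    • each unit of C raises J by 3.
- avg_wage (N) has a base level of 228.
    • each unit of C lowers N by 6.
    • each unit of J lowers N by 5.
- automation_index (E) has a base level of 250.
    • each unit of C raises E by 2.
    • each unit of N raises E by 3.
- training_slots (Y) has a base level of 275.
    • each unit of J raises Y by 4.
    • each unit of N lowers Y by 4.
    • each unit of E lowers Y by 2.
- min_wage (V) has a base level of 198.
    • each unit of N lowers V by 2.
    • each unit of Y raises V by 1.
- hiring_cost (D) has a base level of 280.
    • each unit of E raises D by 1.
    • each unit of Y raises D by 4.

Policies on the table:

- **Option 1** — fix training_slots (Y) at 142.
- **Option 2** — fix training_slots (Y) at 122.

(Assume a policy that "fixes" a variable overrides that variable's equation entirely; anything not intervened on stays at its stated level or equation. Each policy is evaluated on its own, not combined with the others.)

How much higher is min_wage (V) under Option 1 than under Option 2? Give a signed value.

Option 1 (Y := 142):
  C = 24
  J = -32 + 3·24 = 40
  N = 228 − 6·24 − 5·40 = -116
  E = 250 + 2·24 + 3·(-116) = -50
  Y = 142
  V = 198 − 2·(-116) + 142 = 572
Option 2 (Y := 122):
  C = 24
  J = -32 + 3·24 = 40
  N = 228 − 6·24 − 5·40 = -116
  E = 250 + 2·24 + 3·(-116) = -50
  Y = 122
  V = 198 − 2·(-116) + 122 = 552
V: 572 − 552 = 20

20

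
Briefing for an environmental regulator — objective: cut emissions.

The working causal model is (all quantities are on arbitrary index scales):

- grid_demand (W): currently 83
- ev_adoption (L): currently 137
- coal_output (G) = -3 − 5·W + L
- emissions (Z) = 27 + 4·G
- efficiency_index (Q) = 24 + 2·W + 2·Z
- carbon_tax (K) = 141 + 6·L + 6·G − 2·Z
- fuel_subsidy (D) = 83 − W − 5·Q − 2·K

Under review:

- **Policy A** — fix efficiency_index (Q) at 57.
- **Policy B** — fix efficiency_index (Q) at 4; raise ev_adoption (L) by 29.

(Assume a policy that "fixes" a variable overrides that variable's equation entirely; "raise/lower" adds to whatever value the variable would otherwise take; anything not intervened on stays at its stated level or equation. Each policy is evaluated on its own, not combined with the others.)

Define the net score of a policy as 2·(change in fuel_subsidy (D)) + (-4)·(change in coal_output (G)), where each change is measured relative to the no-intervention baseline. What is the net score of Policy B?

-20660

Baseline:
  W = 83
  L = 137
  G = -3 − 5·83 + 137 = -281
  Z = 27 + 4·(-281) = -1097
  Q = 24 + 2·83 + 2·(-1097) = -2004
  K = 141 + 6·137 + 6·(-281) − 2·(-1097) = 1471
  D = 83 − 83 − 5·(-2004) − 2·1471 = 7078
Policy B (Q := 4, L + 29):
  W = 83
  L = 137 + 29 = 166
  G = -3 − 5·83 + 166 = -252
  Z = 27 + 4·(-252) = -981
  Q = 4
  K = 141 + 6·166 + 6·(-252) − 2·(-981) = 1587
  D = 83 − 83 − 5·4 − 2·1587 = -3194
ΔD = -3194 − 7078 = -10272; ΔG = -252 − (-281) = 29
Score = 2·(-10272) + (-4)·29 = -20660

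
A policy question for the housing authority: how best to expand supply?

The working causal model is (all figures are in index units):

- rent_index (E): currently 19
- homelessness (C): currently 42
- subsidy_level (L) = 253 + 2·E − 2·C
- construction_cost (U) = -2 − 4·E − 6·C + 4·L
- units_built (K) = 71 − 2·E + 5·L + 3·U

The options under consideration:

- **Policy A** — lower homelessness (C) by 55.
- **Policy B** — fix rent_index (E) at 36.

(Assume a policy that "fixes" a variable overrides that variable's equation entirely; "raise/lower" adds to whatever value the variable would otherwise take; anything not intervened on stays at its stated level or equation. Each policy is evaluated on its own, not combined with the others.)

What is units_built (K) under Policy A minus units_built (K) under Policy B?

Policy A (C − 55):
  E = 19
  C = 42 − 55 = -13
  L = 253 + 2·19 − 2·(-13) = 317
  U = -2 − 4·19 − 6·(-13) + 4·317 = 1268
  K = 71 − 2·19 + 5·317 + 3·1268 = 5422
Policy B (E := 36):
  E = 36
  C = 42
  L = 253 + 2·36 − 2·42 = 241
  U = -2 − 4·36 − 6·42 + 4·241 = 566
  K = 71 − 2·36 + 5·241 + 3·566 = 2902
K: 5422 − 2902 = 2520

2520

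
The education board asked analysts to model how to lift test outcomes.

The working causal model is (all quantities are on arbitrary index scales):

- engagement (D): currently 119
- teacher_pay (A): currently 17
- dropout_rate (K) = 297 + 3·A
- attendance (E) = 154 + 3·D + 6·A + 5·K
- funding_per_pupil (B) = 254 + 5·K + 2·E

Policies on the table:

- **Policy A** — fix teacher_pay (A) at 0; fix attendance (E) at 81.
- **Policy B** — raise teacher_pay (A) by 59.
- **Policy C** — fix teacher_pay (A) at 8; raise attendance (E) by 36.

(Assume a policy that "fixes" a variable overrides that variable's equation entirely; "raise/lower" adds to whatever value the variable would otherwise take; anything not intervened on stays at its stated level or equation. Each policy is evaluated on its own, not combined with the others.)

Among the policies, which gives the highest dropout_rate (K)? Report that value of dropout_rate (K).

525

Policy A (A := 0, E := 81):
  A = 0
  K = 297 + 3·0 = 297
Policy B (A + 59):
  A = 17 + 59 = 76
  K = 297 + 3·76 = 525
Policy C (A := 8, E + 36):
  A = 8
  K = 297 + 3·8 = 321
Comparing — Policy A: K=297, Policy B: K=525, Policy C: K=321. Highest is 525 (Policy B).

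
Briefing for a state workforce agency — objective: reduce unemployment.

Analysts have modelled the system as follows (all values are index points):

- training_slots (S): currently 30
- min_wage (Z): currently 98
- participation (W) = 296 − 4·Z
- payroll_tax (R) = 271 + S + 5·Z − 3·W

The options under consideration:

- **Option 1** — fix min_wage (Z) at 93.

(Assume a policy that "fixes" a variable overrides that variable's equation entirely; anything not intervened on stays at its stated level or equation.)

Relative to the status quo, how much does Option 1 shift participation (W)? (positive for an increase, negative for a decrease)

20

Baseline:
  Z = 98
  W = 296 − 4·98 = -96
Option 1 (Z := 93):
  Z = 93
  W = 296 − 4·93 = -76
Change in W: -76 − (-96) = 20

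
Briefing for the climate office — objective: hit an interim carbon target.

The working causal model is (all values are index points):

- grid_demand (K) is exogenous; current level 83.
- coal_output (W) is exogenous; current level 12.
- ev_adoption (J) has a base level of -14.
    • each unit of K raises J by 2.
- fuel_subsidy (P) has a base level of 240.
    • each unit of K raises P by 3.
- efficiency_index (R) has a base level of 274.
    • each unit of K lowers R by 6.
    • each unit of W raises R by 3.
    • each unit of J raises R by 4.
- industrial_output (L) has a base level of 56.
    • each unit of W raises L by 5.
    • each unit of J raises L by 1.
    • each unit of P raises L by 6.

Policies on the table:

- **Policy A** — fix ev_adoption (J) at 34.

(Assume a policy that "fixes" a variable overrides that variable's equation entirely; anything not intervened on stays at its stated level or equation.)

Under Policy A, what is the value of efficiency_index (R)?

Policy A (J := 34):
  K = 83
  W = 12
  J = 34
  R = 274 − 6·83 + 3·12 + 4·34 = -52

-52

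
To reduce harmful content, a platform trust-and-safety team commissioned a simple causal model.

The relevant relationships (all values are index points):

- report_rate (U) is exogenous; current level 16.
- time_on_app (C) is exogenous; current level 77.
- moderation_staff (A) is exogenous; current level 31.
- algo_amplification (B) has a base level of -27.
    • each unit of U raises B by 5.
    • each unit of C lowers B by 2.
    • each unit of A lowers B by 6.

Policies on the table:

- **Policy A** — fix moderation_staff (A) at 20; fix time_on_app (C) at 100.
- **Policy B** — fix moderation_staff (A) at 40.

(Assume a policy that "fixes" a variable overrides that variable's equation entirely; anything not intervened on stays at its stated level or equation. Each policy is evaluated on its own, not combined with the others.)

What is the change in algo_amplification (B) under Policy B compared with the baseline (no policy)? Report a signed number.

Baseline:
  U = 16
  C = 77
  A = 31
  B = -27 + 5·16 − 2·77 − 6·31 = -287
Policy B (A := 40):
  U = 16
  C = 77
  A = 40
  B = -27 + 5·16 − 2·77 − 6·40 = -341
Change in B: -341 − (-287) = -54

-54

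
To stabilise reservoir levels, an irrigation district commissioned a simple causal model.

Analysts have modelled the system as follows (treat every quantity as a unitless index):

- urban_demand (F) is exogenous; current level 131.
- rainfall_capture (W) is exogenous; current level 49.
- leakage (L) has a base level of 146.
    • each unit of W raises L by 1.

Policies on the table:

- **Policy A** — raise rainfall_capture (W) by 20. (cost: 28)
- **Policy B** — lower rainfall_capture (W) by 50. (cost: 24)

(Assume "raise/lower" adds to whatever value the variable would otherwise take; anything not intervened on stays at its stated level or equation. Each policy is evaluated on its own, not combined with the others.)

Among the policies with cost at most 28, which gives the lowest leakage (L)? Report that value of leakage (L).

Policy A (W + 20):
  W = 49 + 20 = 69
  L = 146 + 69 = 215
Policy B (W − 50):
  W = 49 − 50 = -1
  L = 146 + (-1) = 145
Comparing — Policy A: L=215, Policy B: L=145. Lowest is 145 (Policy B).

145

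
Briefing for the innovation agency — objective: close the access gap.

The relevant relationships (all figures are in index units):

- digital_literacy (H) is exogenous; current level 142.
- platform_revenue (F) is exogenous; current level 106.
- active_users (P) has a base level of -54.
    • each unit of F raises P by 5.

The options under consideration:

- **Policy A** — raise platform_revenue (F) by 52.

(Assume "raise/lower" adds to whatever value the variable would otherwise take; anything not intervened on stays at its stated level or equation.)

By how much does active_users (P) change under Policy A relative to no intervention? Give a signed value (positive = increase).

260

Baseline:
  F = 106
  P = -54 + 5·106 = 476
Policy A (F + 52):
  F = 106 + 52 = 158
  P = -54 + 5·158 = 736
Change in P: 736 − 476 = 260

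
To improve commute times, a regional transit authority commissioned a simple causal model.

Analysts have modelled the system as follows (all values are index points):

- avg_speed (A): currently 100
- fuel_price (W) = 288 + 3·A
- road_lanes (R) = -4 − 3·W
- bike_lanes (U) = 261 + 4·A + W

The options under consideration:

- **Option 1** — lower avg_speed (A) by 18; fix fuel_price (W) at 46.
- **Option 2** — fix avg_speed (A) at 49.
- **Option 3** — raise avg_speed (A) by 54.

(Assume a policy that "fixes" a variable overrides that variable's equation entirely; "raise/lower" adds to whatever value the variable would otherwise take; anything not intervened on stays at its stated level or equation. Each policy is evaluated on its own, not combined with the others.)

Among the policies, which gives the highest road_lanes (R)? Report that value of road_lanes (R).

Option 1 (A − 18, W := 46):
  A = 100 − 18 = 82
  W = 46
  R = -4 − 3·46 = -142
Option 2 (A := 49):
  A = 49
  W = 288 + 3·49 = 435
  R = -4 − 3·435 = -1309
Option 3 (A + 54):
  A = 100 + 54 = 154
  W = 288 + 3·154 = 750
  R = -4 − 3·750 = -2254
Comparing — Option 1: R=-142, Option 2: R=-1309, Option 3: R=-2254. Highest is -142 (Option 1).

-142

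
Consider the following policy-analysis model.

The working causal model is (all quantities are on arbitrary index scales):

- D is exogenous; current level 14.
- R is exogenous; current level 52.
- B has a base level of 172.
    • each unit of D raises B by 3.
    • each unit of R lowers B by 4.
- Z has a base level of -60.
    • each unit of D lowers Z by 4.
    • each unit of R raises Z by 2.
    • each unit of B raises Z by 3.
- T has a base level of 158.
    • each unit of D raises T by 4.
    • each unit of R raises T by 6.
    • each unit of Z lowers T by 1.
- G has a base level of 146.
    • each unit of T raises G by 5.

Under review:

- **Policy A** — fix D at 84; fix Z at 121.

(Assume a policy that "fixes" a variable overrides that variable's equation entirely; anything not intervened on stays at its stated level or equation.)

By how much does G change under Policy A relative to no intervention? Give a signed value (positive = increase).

825

Baseline:
  D = 14
  R = 52
  B = 172 + 3·14 − 4·52 = 6
  Z = -60 − 4·14 + 2·52 + 3·6 = 6
  T = 158 + 4·14 + 6·52 − 6 = 520
  G = 146 + 5·520 = 2746
Policy A (D := 84, Z := 121):
  D = 84
  R = 52
  B = 172 + 3·84 − 4·52 = 216
  Z = 121
  T = 158 + 4·84 + 6·52 − 121 = 685
  G = 146 + 5·685 = 3571
Change in G: 3571 − 2746 = 825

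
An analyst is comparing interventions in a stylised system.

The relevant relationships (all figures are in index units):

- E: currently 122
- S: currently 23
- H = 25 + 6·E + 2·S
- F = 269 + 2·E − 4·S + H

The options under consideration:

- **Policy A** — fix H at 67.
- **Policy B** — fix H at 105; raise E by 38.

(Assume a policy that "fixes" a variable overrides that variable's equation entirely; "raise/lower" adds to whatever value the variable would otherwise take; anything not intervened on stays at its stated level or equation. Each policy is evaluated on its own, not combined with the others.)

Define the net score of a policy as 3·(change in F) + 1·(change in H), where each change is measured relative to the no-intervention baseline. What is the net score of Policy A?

Baseline:
  E = 122
  S = 23
  H = 25 + 6·122 + 2·23 = 803
  F = 269 + 2·122 − 4·23 + 803 = 1224
Policy A (H := 67):
  E = 122
  S = 23
  H = 67
  F = 269 + 2·122 − 4·23 + 67 = 488
ΔF = 488 − 1224 = -736; ΔH = 67 − 803 = -736
Score = 3·(-736) + 1·(-736) = -2944

-2944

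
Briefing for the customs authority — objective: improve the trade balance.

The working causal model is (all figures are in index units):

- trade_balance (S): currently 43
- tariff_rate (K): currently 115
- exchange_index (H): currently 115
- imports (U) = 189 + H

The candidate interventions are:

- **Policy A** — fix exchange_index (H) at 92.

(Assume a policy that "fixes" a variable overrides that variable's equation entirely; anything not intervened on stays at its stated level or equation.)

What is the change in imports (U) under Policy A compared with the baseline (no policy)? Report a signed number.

-23

Baseline:
  H = 115
  U = 189 + 115 = 304
Policy A (H := 92):
  H = 92
  U = 189 + 92 = 281
Change in U: 281 − 304 = -23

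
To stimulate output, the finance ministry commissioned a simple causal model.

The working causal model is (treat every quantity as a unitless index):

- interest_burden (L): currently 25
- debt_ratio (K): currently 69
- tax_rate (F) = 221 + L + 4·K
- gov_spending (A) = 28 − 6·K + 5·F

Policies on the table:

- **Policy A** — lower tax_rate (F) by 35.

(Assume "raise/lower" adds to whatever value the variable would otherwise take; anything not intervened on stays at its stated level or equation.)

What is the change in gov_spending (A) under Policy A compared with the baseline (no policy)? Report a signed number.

-175

Baseline:
  L = 25
  K = 69
  F = 221 + 25 + 4·69 = 522
  A = 28 − 6·69 + 5·522 = 2224
Policy A (F − 35):
  L = 25
  K = 69
  F = 221 + 25 + 4·69 (−35 from intervention) = 487
  A = 28 − 6·69 + 5·487 = 2049
Change in A: 2049 − 2224 = -175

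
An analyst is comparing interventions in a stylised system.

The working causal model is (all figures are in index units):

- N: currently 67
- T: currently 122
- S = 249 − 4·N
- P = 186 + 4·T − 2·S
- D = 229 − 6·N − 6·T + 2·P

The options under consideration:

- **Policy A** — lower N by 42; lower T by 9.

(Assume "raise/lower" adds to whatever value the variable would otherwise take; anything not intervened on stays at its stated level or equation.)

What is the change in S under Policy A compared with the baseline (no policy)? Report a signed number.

168

Baseline:
  N = 67
  S = 249 − 4·67 = -19
Policy A (N − 42, T − 9):
  N = 67 − 42 = 25
  S = 249 − 4·25 = 149
Change in S: 149 − (-19) = 168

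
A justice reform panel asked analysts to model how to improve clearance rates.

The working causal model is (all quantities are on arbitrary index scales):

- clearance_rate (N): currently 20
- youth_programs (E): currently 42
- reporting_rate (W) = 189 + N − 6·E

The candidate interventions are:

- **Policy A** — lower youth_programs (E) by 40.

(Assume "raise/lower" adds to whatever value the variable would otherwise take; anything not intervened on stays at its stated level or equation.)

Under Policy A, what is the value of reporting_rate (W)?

Policy A (E − 40):
  N = 20
  E = 42 − 40 = 2
  W = 189 + 20 − 6·2 = 197

197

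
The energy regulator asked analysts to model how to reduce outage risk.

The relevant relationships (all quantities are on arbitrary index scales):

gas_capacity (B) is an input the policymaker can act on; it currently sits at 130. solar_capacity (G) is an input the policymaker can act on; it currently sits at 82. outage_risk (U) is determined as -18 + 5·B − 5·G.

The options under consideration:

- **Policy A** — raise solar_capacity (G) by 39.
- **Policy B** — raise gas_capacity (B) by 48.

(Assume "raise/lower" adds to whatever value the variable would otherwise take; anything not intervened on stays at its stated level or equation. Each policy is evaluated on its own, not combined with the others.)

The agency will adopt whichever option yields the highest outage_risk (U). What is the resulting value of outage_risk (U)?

Policy A (G + 39):
  B = 130
  G = 82 + 39 = 121
  U = -18 + 5·130 − 5·121 = 27
Policy B (B + 48):
  B = 130 + 48 = 178
  G = 82
  U = -18 + 5·178 − 5·82 = 462
Comparing — Policy A: U=27, Policy B: U=462. Highest is 462 (Policy B).

462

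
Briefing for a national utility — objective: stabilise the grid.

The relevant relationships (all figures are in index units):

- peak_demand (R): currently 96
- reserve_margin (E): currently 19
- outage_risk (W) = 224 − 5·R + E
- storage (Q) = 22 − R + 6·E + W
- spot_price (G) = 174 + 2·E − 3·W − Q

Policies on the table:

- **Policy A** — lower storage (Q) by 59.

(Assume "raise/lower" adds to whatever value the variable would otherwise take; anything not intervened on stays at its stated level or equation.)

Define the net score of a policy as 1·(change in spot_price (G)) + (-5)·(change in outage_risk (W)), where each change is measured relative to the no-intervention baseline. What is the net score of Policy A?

Baseline:
  R = 96
  E = 19
  W = 224 − 5·96 + 19 = -237
  Q = 22 − 96 + 6·19 + (-237) = -197
  G = 174 + 2·19 − 3·(-237) − (-197) = 1120
Policy A (Q − 59):
  R = 96
  E = 19
  W = 224 − 5·96 + 19 = -237
  Q = 22 − 96 + 6·19 + (-237) (−59 from intervention) = -256
  G = 174 + 2·19 − 3·(-237) − (-256) = 1179
ΔG = 1179 − 1120 = 59; ΔW = -237 − (-237) = 0
Score = 1·59 + (-5)·0 = 59

59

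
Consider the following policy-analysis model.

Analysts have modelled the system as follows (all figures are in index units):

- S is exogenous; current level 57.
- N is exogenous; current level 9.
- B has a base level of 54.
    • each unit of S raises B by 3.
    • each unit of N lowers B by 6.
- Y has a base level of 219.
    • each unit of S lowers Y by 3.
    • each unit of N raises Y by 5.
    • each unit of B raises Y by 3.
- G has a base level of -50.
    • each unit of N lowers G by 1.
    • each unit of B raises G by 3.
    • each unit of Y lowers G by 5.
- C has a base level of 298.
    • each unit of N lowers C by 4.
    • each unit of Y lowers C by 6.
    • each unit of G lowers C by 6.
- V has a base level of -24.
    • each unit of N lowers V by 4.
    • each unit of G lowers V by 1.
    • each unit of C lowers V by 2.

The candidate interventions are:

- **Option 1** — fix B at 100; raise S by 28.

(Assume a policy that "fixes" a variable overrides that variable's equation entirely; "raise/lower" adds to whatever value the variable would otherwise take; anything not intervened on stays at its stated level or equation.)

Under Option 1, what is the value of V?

-11220

Option 1 (B := 100, S + 28):
  S = 57 + 28 = 85
  N = 9
  B = 100
  Y = 219 − 3·85 + 5·9 + 3·100 = 309
  G = -50 − 9 + 3·100 − 5·309 = -1304
  C = 298 − 4·9 − 6·309 − 6·(-1304) = 6232
  V = -24 − 4·9 − (-1304) − 2·6232 = -11220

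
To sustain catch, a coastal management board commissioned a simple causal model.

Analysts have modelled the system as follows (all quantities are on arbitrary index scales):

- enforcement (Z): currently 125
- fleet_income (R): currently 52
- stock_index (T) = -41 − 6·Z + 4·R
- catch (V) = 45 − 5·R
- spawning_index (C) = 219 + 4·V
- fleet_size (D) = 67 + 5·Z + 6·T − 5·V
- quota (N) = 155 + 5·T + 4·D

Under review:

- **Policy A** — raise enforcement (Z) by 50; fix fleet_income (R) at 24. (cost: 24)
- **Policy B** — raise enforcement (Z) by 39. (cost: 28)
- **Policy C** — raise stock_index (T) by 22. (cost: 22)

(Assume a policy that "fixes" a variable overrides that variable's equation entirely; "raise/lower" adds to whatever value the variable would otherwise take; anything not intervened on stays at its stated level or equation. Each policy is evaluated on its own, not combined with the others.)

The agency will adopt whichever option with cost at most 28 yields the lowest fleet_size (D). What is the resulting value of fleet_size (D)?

Policy A (Z + 50, R := 24):
  Z = 125 + 50 = 175
  R = 24
  T = -41 − 6·175 + 4·24 = -995
  V = 45 − 5·24 = -75
  D = 67 + 5·175 + 6·(-995) − 5·(-75) = -4653
Policy B (Z + 39):
  Z = 125 + 39 = 164
  R = 52
  T = -41 − 6·164 + 4·52 = -817
  V = 45 − 5·52 = -215
  D = 67 + 5·164 + 6·(-817) − 5·(-215) = -2940
Policy C (T + 22):
  Z = 125
  R = 52
  T = -41 − 6·125 + 4·52 (+22 from intervention) = -561
  V = 45 − 5·52 = -215
  D = 67 + 5·125 + 6·(-561) − 5·(-215) = -1599
Comparing — Policy A: D=-4653, Policy B: D=-2940, Policy C: D=-1599. Lowest is -4653 (Policy A).

-4653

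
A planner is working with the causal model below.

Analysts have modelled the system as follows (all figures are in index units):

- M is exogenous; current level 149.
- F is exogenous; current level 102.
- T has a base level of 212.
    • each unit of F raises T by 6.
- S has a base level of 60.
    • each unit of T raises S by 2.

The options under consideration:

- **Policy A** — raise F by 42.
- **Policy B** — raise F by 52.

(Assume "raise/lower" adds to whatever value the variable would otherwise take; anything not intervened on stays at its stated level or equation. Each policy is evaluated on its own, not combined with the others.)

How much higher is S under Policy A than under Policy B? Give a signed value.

-120

Policy A (F + 42):
  F = 102 + 42 = 144
  T = 212 + 6·144 = 1076
  S = 60 + 2·1076 = 2212
Policy B (F + 52):
  F = 102 + 52 = 154
  T = 212 + 6·154 = 1136
  S = 60 + 2·1136 = 2332
S: 2212 − 2332 = -120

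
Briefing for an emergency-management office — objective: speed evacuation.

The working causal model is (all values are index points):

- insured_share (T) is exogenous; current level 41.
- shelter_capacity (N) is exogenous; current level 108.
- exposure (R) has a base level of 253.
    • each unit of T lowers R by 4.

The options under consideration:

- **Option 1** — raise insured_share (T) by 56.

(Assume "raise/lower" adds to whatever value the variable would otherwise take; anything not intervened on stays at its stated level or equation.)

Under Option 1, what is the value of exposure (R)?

Option 1 (T + 56):
  T = 41 + 56 = 97
  R = 253 − 4·97 = -135

-135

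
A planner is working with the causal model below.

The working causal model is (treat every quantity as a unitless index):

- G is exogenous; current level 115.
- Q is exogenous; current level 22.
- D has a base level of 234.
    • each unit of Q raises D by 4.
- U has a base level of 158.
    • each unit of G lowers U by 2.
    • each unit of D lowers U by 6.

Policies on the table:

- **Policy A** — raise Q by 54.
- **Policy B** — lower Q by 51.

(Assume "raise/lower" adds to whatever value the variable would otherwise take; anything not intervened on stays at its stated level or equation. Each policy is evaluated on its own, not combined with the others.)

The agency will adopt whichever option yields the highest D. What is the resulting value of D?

538

Policy A (Q + 54):
  Q = 22 + 54 = 76
  D = 234 + 4·76 = 538
Policy B (Q − 51):
  Q = 22 − 51 = -29
  D = 234 + 4·(-29) = 118
Comparing — Policy A: D=538, Policy B: D=118. Highest is 538 (Policy A).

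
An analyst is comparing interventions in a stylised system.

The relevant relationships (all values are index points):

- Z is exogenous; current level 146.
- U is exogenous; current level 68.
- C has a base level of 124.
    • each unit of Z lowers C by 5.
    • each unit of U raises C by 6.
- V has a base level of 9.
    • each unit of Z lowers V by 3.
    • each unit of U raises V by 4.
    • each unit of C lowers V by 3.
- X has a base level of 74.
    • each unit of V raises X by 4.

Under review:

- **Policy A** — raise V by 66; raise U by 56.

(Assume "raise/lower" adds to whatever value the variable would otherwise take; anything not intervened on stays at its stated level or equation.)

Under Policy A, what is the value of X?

Policy A (V + 66, U + 56):
  Z = 146
  U = 68 + 56 = 124
  C = 124 − 5·146 + 6·124 = 138
  V = 9 − 3·146 + 4·124 − 3·138 (+66 from intervention) = -281
  X = 74 + 4·(-281) = -1050

-1050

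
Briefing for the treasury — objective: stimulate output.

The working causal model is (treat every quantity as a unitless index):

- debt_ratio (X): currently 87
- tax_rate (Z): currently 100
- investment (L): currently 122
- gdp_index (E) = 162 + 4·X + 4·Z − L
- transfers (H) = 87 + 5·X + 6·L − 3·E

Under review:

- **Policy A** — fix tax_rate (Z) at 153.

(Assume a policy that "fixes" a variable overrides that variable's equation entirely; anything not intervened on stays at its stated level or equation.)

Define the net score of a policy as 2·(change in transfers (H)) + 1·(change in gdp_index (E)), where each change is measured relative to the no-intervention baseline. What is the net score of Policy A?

Baseline:
  X = 87
  Z = 100
  L = 122
  E = 162 + 4·87 + 4·100 − 122 = 788
  H = 87 + 5·87 + 6·122 − 3·788 = -1110
Policy A (Z := 153):
  X = 87
  Z = 153
  L = 122
  E = 162 + 4·87 + 4·153 − 122 = 1000
  H = 87 + 5·87 + 6·122 − 3·1000 = -1746
ΔH = -1746 − (-1110) = -636; ΔE = 1000 − 788 = 212
Score = 2·(-636) + 1·212 = -1060

-1060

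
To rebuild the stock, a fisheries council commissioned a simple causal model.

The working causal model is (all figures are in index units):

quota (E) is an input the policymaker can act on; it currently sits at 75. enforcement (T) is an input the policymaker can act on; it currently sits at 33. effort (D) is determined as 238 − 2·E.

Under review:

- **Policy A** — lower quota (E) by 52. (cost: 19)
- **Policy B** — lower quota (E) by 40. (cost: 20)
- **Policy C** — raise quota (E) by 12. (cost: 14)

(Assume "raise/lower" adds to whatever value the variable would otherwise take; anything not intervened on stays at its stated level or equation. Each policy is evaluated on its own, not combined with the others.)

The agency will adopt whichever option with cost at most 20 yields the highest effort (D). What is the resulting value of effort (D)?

Policy A (E − 52):
  E = 75 − 52 = 23
  D = 238 − 2·23 = 192
Policy B (E − 40):
  E = 75 − 40 = 35
  D = 238 − 2·35 = 168
Policy C (E + 12):
  E = 75 + 12 = 87
  D = 238 − 2·87 = 64
Comparing — Policy A: D=192, Policy B: D=168, Policy C: D=64. Highest is 192 (Policy A).

192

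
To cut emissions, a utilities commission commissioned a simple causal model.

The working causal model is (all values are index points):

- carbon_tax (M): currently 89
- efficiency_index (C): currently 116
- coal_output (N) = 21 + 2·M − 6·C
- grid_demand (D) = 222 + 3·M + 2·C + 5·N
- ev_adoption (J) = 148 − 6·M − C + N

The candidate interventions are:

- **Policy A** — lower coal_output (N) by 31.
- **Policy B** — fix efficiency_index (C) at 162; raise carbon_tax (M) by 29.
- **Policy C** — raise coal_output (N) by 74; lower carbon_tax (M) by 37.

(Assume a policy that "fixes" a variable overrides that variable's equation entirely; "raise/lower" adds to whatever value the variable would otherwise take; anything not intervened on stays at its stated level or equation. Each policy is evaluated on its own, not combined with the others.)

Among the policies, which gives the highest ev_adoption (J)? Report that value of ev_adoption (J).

-777

Policy A (N − 31):
  M = 89
  C = 116
  N = 21 + 2·89 − 6·116 (−31 from intervention) = -528
  J = 148 − 6·89 − 116 + (-528) = -1030
Policy B (C := 162, M + 29):
  M = 89 + 29 = 118
  C = 162
  N = 21 + 2·118 − 6·162 = -715
  J = 148 − 6·118 − 162 + (-715) = -1437
Policy C (N + 74, M − 37):
  M = 89 − 37 = 52
  C = 116
  N = 21 + 2·52 − 6·116 (+74 from intervention) = -497
  J = 148 − 6·52 − 116 + (-497) = -777
Comparing — Policy A: J=-1030, Policy B: J=-1437, Policy C: J=-777. Highest is -777 (Policy C).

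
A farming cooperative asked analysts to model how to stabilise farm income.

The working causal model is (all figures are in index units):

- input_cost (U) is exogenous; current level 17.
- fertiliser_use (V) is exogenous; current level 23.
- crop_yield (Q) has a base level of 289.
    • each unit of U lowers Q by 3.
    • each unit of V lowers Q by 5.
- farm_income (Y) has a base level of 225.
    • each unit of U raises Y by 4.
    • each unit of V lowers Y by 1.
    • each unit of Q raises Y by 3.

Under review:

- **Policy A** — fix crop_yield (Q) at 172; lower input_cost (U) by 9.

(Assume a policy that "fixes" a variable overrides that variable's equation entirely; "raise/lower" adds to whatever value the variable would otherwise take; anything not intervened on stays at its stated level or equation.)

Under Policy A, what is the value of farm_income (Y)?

750

Policy A (Q := 172, U − 9):
  U = 17 − 9 = 8
  V = 23
  Q = 172
  Y = 225 + 4·8 − 23 + 3·172 = 750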